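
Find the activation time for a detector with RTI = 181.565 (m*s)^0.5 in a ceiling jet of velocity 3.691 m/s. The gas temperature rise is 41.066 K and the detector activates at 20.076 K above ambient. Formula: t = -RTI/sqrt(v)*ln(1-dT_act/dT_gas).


dT_act/dT_gas = 0.48887
ln(1 - 0.48887) = -0.67113
t = -181.565 / sqrt(3.691) * -0.67113 = 63.426 s

63.426 s


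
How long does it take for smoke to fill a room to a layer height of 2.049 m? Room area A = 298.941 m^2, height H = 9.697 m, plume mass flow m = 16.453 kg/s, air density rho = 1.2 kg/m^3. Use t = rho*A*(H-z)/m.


H - z = 7.648 m
t = 1.2 * 298.941 * 7.648 / 16.453 = 166.75 s

166.75 s


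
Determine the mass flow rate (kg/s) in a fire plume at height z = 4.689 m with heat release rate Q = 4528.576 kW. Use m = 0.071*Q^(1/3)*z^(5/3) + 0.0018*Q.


Q^(1/3) = 16.545
z^(5/3) = 13.136
First term = 0.071 * 16.545 * 13.136 = 15.430
Second term = 0.0018 * 4528.576 = 8.1514
m = 23.582 kg/s

23.582 kg/s


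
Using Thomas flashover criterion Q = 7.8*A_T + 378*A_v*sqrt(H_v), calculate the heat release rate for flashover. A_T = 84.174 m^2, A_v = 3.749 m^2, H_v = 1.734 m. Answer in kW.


7.8*A_T = 656.56
sqrt(H_v) = 1.3168
378*A_v*sqrt(H_v) = 1866.1
Q = 656.56 + 1866.1 = 2522.6 kW

2522.6 kW


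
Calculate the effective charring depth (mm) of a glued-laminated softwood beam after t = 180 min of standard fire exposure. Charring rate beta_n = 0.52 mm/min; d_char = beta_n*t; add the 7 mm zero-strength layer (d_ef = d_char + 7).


d_char = 0.52 * 180 = 93.6 mm
d_ef = 93.6 + 1.0*7 = 100.6 mm

100.6 mm


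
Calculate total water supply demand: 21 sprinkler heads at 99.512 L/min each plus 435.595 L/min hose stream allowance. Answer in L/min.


Sprinkler demand = 21 * 99.512 = 2089.752 L/min
Total = 2089.752 + 435.595 = 2525.347 L/min

2525.347 L/min


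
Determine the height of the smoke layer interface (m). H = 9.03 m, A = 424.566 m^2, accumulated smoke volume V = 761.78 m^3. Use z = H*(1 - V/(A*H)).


V/(A*H) = 0.19870
1 - 0.19870 = 0.80130
z = 9.03 * 0.80130 = 7.2357 m

7.2357 m


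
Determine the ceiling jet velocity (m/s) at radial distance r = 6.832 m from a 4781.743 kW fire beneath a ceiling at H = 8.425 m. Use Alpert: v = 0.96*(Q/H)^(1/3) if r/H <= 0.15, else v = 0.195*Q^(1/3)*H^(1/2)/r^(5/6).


r/H = 6.832 / 8.425 = 0.81092
r/H > 0.15, so v = 0.195*Q^(1/3)*H^(1/2)/r^(5/6)
Q^(1/3) = 16.847
H^(1/2) = 2.9026
r^(5/6) = 4.9597
v = 0.195 * 16.847 * 2.9026 / 4.9597 = 1.9226 m/s

1.9226 m/s


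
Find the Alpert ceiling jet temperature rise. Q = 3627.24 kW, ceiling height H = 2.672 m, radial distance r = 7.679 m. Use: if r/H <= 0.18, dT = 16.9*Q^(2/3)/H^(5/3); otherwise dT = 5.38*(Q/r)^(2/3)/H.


r/H = 7.679 / 2.672 = 2.8739
r/H > 0.18, so dT = 5.38*(Q/r)^(2/3)/H
Q/r = 472.36
(Q/r)^(2/3) = 60.652
dT = 5.38 * 60.652 / 2.672 = 122.12 K

122.12 K


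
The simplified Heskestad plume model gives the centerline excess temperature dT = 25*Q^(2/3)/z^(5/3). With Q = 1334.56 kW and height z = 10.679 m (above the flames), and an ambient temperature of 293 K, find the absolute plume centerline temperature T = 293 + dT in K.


Q^(2/3) = 121.22
z^(5/3) = 51.787
dT = 25 * 121.22 / 51.787 = 58.517 K
T = 293 + 58.517 = 351.52 K

351.52 K


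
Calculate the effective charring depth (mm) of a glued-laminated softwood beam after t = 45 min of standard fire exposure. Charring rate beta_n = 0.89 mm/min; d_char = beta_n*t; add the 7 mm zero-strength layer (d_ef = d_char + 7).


d_char = 0.89 * 45 = 40.05 mm
d_ef = 40.05 + 1.0*7 = 47.05 mm

47.05 mm


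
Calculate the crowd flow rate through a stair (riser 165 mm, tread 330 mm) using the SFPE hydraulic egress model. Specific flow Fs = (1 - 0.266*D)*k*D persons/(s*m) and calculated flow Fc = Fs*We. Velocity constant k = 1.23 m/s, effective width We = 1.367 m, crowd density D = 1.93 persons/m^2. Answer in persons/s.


1 - 0.266*D = 1 - 0.266*1.93 = 0.48662
Fs = 0.48662 * 1.23 * 1.93 = 1.1552 persons/(s*m)
Fc = 1.1552 * 1.367 = 1.5791 persons/s

1.5791 persons/s


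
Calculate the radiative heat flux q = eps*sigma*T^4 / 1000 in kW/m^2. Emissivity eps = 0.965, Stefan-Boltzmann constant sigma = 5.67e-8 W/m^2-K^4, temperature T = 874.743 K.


T^4 = 5.8549e+11
q = 0.965 * 5.67e-8 * 5.8549e+11 / 1000 = 32.036 kW/m^2

32.036 kW/m^2


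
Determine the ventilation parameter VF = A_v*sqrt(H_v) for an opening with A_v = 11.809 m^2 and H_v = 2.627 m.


sqrt(H_v) = 1.6208
VF = 11.809 * 1.6208 = 19.140 m^(5/2)

19.140 m^(5/2)


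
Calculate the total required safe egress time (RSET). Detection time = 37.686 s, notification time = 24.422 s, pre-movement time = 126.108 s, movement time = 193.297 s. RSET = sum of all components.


Total = 37.686 + 24.422 + 126.108 + 193.297 = 381.513 s

381.513 s


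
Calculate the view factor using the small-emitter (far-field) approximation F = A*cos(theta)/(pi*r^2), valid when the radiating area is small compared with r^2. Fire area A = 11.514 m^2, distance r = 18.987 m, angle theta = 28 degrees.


cos(28 deg) = 0.88295
pi*r^2 = 1132.6
F = 11.514 * 0.88295 / 1132.6 = 0.0089763

0.0089763


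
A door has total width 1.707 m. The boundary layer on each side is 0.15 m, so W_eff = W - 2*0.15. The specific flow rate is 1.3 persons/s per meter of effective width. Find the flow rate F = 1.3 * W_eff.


W_eff = 1.707 - 0.30 = 1.407 m
F = 1.3 * 1.407 = 1.8291 persons/s

1.8291 persons/s


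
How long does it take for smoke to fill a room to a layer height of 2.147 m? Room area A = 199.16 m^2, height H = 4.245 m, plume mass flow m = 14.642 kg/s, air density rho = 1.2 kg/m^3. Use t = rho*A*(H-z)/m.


H - z = 2.098 m
t = 1.2 * 199.16 * 2.098 / 14.642 = 34.244 s

34.244 s


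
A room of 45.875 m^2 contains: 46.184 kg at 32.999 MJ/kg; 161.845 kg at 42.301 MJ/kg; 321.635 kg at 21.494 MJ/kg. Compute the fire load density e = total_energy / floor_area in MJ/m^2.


Total energy = 46.184*32.999 + 161.845*42.301 + 321.635*21.494
= 1524.026 + 6846.205 + 6913.223
= 15283.45 MJ
e = 15283.45 / 45.875 = 333.15 MJ/m^2

333.15 MJ/m^2


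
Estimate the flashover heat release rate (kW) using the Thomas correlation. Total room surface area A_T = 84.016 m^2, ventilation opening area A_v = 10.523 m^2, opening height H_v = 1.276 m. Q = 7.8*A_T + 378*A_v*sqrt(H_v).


7.8*A_T = 655.32
sqrt(H_v) = 1.1296
378*A_v*sqrt(H_v) = 4493.2
Q = 655.32 + 4493.2 = 5148.5 kW

5148.5 kW


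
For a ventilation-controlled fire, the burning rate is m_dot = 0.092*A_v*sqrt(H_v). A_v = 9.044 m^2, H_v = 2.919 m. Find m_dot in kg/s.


sqrt(H_v) = 1.7085
m_dot = 0.092 * 9.044 * 1.7085 = 1.4216 kg/s

1.4216 kg/s


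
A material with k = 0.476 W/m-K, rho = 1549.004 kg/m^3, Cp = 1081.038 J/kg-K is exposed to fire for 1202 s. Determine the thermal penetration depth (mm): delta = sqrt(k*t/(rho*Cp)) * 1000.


alpha = 0.476 / (1549.004 * 1081.038) = 2.8426e-07 m^2/s
alpha * t = 0.00034168
delta = sqrt(0.00034168) * 1000 = 18.485 mm

18.485 mm


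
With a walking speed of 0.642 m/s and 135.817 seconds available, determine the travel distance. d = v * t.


d = 0.642 * 135.817 = 87.195 m

87.195 m


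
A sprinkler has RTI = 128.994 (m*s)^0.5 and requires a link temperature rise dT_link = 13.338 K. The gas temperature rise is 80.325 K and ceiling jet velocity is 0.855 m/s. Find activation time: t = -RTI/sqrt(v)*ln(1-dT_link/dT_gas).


dT_link/dT_gas = 0.16605
ln(1 - 0.16605) = -0.18158
t = -128.994 / sqrt(0.855) * -0.18158 = 25.331 s

25.331 s


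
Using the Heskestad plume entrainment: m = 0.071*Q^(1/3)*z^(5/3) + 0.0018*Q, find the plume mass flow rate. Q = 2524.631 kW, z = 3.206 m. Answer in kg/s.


Q^(1/3) = 13.617
z^(5/3) = 6.9706
First term = 0.071 * 13.617 * 6.9706 = 6.7390
Second term = 0.0018 * 2524.631 = 4.5443
m = 11.283 kg/s

11.283 kg/s


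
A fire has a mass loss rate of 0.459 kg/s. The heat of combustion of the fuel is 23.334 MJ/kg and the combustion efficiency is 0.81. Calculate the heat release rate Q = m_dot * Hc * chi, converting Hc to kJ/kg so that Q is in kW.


Hc = 23.334 MJ/kg = 23.334 * 1000 kJ/kg = 23334 kJ/kg
Q = 0.459 kg/s * 23334 kJ/kg * 0.81 = 8675.3 kW

8675.3 kW


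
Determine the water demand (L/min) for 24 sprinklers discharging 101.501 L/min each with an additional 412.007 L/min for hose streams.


Sprinkler demand = 24 * 101.501 = 2436.024 L/min
Total = 2436.024 + 412.007 = 2848.031 L/min

2848.031 L/min


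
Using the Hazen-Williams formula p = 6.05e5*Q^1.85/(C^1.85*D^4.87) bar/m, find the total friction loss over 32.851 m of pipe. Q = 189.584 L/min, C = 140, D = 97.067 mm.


Q^1.85 = 16366
C^1.85 = 9339.8
D^4.87 = 4.7538e+09
p/m = 0.00022300 bar/m
p_total = 0.00022300 * 32.851 = 0.0073259 bar

0.0073259 bar


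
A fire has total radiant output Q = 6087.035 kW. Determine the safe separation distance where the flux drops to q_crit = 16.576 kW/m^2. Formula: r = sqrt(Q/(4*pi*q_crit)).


4*pi*q_crit = 208.30
Q/(4*pi*q_crit) = 29.222
r = sqrt(29.222) = 5.4058 m

5.4058 m


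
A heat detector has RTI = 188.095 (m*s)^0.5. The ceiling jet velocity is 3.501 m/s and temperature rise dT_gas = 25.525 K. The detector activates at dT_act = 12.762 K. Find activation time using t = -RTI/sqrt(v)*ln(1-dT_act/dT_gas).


dT_act/dT_gas = 0.49998
ln(1 - 0.49998) = -0.69311
t = -188.095 / sqrt(3.501) * -0.69311 = 69.676 s

69.676 s


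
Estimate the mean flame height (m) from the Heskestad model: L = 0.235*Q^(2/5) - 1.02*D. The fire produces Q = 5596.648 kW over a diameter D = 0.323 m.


Q^(2/5) = 31.562
0.235 * Q^(2/5) = 7.4172
1.02 * D = 0.32946
L = 7.0877 m

7.0877 m


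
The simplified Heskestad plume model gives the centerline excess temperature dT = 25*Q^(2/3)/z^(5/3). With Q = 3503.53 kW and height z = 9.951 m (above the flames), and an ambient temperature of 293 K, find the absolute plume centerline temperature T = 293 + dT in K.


Q^(2/3) = 230.68
z^(5/3) = 46.037
dT = 25 * 230.68 / 46.037 = 125.27 K
T = 293 + 125.27 = 418.27 K

418.27 K


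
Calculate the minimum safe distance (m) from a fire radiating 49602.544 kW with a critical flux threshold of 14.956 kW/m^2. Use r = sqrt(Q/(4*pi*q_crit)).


4*pi*q_crit = 187.94
Q/(4*pi*q_crit) = 263.92
r = sqrt(263.92) = 16.246 m

16.246 m


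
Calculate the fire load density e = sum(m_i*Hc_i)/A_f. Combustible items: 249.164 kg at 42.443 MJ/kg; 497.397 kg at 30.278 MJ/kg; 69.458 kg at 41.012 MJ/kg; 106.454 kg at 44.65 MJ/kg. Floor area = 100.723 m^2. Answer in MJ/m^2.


Total energy = 249.164*42.443 + 497.397*30.278 + 69.458*41.012 + 106.454*44.65
= 10575.27 + 15060.19 + 2848.611 + 4753.171
= 33237.24 MJ
e = 33237.24 / 100.723 = 329.99 MJ/m^2

329.99 MJ/m^2


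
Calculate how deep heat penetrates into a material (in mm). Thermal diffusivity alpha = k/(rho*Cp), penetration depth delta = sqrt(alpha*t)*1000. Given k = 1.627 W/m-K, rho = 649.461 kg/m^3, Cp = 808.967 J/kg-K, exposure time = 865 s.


alpha = 1.627 / (649.461 * 808.967) = 3.0967e-06 m^2/s
alpha * t = 0.0026787
delta = sqrt(0.0026787) * 1000 = 51.756 mm

51.756 mm


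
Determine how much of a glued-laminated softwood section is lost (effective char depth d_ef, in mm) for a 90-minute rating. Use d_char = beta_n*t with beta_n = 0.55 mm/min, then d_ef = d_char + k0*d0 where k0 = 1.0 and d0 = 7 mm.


d_char = 0.55 * 90 = 49.5 mm
d_ef = 49.5 + 1.0*7 = 56.5 mm

56.5 mm


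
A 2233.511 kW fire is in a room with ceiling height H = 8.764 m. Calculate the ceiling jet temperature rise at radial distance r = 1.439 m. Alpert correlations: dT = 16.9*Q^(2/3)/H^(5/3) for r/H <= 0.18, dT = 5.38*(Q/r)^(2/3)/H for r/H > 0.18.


r/H = 1.439 / 8.764 = 0.16419
r/H <= 0.18, so dT = 16.9*Q^(2/3)/H^(5/3)
Q^(2/3) = 170.87
H^(5/3) = 37.254
dT = 16.9 * 170.87 / 37.254 = 77.513 K

77.513 K


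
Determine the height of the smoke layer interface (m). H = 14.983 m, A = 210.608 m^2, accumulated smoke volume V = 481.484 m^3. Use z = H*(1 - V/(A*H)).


V/(A*H) = 0.15258
1 - 0.15258 = 0.84742
z = 14.983 * 0.84742 = 12.697 m

12.697 m


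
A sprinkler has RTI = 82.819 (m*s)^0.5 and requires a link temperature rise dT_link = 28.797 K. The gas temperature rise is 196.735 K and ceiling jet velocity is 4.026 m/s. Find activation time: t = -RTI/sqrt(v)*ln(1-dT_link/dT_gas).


dT_link/dT_gas = 0.14637
ln(1 - 0.14637) = -0.15826
t = -82.819 / sqrt(4.026) * -0.15826 = 6.5324 s

6.5324 s


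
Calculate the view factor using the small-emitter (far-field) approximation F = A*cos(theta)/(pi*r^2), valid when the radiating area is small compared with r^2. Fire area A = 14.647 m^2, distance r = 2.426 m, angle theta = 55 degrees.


cos(55 deg) = 0.57358
pi*r^2 = 18.490
F = 14.647 * 0.57358 / 18.490 = 0.45437

0.45437


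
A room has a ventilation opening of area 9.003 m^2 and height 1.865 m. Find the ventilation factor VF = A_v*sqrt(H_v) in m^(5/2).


sqrt(H_v) = 1.3657
VF = 9.003 * 1.3657 = 12.295 m^(5/2)

12.295 m^(5/2)


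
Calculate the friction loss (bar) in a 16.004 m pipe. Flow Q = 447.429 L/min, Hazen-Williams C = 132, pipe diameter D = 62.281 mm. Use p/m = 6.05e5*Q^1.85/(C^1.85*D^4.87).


Q^1.85 = 80138
C^1.85 = 8376.5
D^4.87 = 5.4766e+08
p/m = 0.010569 bar/m
p_total = 0.010569 * 16.004 = 0.16914 bar

0.16914 bar


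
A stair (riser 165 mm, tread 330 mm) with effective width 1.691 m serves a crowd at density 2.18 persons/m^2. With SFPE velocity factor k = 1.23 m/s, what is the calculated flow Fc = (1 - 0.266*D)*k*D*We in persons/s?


1 - 0.266*D = 1 - 0.266*2.18 = 0.42012
Fs = 0.42012 * 1.23 * 2.18 = 1.1265 persons/(s*m)
Fc = 1.1265 * 1.691 = 1.9049 persons/s

1.9049 persons/s


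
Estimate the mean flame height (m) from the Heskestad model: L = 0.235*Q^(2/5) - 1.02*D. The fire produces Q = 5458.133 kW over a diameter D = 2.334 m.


Q^(2/5) = 31.248
0.235 * Q^(2/5) = 7.3432
1.02 * D = 2.3807
L = 4.9625 m

4.9625 m


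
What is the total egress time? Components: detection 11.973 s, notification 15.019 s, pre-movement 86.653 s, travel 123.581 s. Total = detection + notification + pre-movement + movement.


Total = 11.973 + 15.019 + 86.653 + 123.581 = 237.226 s

237.226 s


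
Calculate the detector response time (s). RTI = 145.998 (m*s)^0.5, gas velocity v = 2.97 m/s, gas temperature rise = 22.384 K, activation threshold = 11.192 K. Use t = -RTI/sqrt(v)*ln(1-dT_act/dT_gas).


dT_act/dT_gas = 0.5
ln(1 - 0.5) = -0.69315
t = -145.998 / sqrt(2.97) * -0.69315 = 58.721 s

58.721 s


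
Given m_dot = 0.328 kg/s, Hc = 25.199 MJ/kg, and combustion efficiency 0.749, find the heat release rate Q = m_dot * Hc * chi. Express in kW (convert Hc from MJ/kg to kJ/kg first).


Hc = 25.199 MJ/kg = 25.199 * 1000 kJ/kg = 25199 kJ/kg
Q = 0.328 kg/s * 25199 kJ/kg * 0.749 = 6190.7 kW

6190.7 kW


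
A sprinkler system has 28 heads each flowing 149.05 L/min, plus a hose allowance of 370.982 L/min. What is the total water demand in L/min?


Sprinkler demand = 28 * 149.05 = 4173.4 L/min
Total = 4173.4 + 370.982 = 4544.382 L/min

4544.382 L/min


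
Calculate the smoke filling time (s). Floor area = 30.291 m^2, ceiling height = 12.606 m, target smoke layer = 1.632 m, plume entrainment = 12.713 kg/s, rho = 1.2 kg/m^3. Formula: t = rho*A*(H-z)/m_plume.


H - z = 10.974 m
t = 1.2 * 30.291 * 10.974 / 12.713 = 31.377 s

31.377 s


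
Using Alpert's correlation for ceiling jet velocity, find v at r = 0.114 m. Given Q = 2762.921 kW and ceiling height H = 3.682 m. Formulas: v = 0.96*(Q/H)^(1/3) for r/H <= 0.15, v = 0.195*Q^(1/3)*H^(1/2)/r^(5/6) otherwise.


r/H = 0.114 / 3.682 = 0.030961
r/H <= 0.15, so v = 0.96*(Q/H)^(1/3)
Q/H = 750.39
(Q/H)^(1/3) = 9.0872
v = 0.96 * 9.0872 = 8.7237 m/s

8.7237 m/s


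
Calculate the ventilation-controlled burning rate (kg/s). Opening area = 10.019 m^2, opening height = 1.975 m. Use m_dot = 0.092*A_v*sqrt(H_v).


sqrt(H_v) = 1.4053
m_dot = 0.092 * 10.019 * 1.4053 = 1.2954 kg/s

1.2954 kg/s


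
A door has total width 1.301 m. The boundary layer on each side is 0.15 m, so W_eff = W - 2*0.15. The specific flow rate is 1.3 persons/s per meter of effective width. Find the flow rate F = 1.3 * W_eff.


W_eff = 1.301 - 0.30 = 1.001 m
F = 1.3 * 1.001 = 1.3013 persons/s

1.3013 persons/s


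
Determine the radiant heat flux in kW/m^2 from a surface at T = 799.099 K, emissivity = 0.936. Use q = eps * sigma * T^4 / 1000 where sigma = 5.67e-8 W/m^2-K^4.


T^4 = 4.0776e+11
q = 0.936 * 5.67e-8 * 4.0776e+11 / 1000 = 21.640 kW/m^2

21.640 kW/m^2


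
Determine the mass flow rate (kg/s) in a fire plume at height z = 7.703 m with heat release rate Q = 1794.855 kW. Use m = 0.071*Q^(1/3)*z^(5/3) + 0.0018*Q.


Q^(1/3) = 12.153
z^(5/3) = 30.045
First term = 0.071 * 12.153 * 30.045 = 25.924
Second term = 0.0018 * 1794.855 = 3.2307
m = 29.155 kg/s

29.155 kg/s


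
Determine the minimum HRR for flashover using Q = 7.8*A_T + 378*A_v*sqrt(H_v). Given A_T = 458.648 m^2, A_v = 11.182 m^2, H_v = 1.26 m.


7.8*A_T = 3577.5
sqrt(H_v) = 1.1225
378*A_v*sqrt(H_v) = 4744.6
Q = 3577.5 + 4744.6 = 8322.0 kW

8322.0 kW


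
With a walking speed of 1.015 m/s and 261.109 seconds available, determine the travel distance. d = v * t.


d = 1.015 * 261.109 = 265.03 m

265.03 m


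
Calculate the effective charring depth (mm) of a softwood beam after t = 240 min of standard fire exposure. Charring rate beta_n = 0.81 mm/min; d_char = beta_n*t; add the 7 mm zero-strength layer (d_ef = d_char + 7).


d_char = 0.81 * 240 = 194.4 mm
d_ef = 194.4 + 1.0*7 = 201.4 mm

201.4 mm


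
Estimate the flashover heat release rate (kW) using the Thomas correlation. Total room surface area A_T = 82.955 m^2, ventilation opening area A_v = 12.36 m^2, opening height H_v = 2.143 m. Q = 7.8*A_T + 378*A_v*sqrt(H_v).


7.8*A_T = 647.049
sqrt(H_v) = 1.4639
378*A_v*sqrt(H_v) = 6839.5
Q = 647.049 + 6839.5 = 7486.5 kW

7486.5 kW


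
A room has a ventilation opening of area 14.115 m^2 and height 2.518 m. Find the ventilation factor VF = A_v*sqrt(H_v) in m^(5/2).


sqrt(H_v) = 1.5868
VF = 14.115 * 1.5868 = 22.398 m^(5/2)

22.398 m^(5/2)


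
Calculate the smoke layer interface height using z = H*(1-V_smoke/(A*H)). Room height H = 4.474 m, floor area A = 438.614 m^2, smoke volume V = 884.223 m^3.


V/(A*H) = 0.45059
1 - 0.45059 = 0.54941
z = 4.474 * 0.54941 = 2.4581 m

2.4581 m


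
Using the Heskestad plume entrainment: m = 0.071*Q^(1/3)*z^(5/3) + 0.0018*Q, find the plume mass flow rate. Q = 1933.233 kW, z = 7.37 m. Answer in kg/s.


Q^(1/3) = 12.457
z^(5/3) = 27.911
First term = 0.071 * 12.457 * 27.911 = 24.687
Second term = 0.0018 * 1933.233 = 3.4798
m = 28.167 kg/s

28.167 kg/s


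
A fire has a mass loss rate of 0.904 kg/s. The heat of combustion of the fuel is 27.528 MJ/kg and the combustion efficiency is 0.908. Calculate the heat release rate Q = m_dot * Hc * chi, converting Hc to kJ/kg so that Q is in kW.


Hc = 27.528 MJ/kg = 27.528 * 1000 kJ/kg = 27528 kJ/kg
Q = 0.904 kg/s * 27528 kJ/kg * 0.908 = 22596 kW

22596 kW


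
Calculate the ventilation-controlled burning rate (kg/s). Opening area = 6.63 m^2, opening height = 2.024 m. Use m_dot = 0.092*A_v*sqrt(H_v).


sqrt(H_v) = 1.4227
m_dot = 0.092 * 6.63 * 1.4227 = 0.86777 kg/s

0.86777 kg/s


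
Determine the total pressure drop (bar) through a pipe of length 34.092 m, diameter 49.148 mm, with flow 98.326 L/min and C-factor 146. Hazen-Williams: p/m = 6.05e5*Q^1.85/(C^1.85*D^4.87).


Q^1.85 = 4857.8
C^1.85 = 10094
D^4.87 = 1.7284e+08
p/m = 0.0016846 bar/m
p_total = 0.0016846 * 34.092 = 0.057433 bar

0.057433 bar


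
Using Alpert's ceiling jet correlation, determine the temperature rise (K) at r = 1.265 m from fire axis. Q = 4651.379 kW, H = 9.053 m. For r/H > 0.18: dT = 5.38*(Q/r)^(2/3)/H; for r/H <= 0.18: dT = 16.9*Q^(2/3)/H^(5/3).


r/H = 1.265 / 9.053 = 0.13973
r/H <= 0.18, so dT = 16.9*Q^(2/3)/H^(5/3)
Q^(2/3) = 278.65
H^(5/3) = 39.324
dT = 16.9 * 278.65 / 39.324 = 119.75 K

119.75 K


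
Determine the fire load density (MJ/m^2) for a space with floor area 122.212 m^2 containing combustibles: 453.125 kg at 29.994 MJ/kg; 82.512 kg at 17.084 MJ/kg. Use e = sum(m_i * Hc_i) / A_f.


Total energy = 453.125*29.994 + 82.512*17.084
= 13591.03 + 1409.635
= 15000.67 MJ
e = 15000.67 / 122.212 = 122.74 MJ/m^2

122.74 MJ/m^2


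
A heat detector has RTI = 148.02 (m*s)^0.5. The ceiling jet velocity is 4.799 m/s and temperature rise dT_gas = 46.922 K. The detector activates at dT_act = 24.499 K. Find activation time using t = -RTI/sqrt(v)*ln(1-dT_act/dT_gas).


dT_act/dT_gas = 0.52212
ln(1 - 0.52212) = -0.73840
t = -148.02 / sqrt(4.799) * -0.73840 = 49.893 s

49.893 s


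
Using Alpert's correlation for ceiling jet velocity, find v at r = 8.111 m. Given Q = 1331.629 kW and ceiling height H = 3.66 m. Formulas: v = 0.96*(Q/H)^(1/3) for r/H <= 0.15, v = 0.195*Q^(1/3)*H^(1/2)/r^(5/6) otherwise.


r/H = 8.111 / 3.66 = 2.2161
r/H > 0.15, so v = 0.195*Q^(1/3)*H^(1/2)/r^(5/6)
Q^(1/3) = 11.002
H^(1/2) = 1.9131
r^(5/6) = 5.7222
v = 0.195 * 11.002 * 1.9131 / 5.7222 = 0.71726 m/s

0.71726 m/s


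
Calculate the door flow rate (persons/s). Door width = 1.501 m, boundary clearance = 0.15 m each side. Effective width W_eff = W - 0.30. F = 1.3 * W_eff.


W_eff = 1.501 - 0.30 = 1.201 m
F = 1.3 * 1.201 = 1.5613 persons/s

1.5613 persons/s


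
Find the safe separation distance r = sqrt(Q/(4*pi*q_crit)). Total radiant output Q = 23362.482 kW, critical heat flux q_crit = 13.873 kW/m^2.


4*pi*q_crit = 174.33
Q/(4*pi*q_crit) = 134.01
r = sqrt(134.01) = 11.576 m

11.576 m


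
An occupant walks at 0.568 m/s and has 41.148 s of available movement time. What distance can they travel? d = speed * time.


d = 0.568 * 41.148 = 23.372 m

23.372 m


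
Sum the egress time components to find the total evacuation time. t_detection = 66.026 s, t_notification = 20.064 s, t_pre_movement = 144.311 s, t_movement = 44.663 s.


Total = 66.026 + 20.064 + 144.311 + 44.663 = 275.064 s

275.064 s


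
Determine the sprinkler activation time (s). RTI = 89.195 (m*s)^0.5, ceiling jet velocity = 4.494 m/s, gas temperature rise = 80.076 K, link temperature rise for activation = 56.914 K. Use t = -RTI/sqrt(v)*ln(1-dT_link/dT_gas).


dT_link/dT_gas = 0.71075
ln(1 - 0.71075) = -1.2405
t = -89.195 / sqrt(4.494) * -1.2405 = 52.192 s

52.192 s


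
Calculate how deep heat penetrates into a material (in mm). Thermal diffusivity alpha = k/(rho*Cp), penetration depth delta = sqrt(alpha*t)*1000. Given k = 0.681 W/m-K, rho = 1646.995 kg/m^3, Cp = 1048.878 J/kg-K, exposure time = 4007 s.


alpha = 0.681 / (1646.995 * 1048.878) = 3.9421e-07 m^2/s
alpha * t = 0.0015796
delta = sqrt(0.0015796) * 1000 = 39.744 mm

39.744 mm


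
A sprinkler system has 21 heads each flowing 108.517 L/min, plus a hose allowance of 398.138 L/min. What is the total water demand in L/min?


Sprinkler demand = 21 * 108.517 = 2278.857 L/min
Total = 2278.857 + 398.138 = 2676.995 L/min

2676.995 L/min


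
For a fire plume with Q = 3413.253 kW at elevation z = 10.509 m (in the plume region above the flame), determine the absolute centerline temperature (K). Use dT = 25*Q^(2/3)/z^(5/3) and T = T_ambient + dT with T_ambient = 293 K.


Q^(2/3) = 226.70
z^(5/3) = 50.420
dT = 25 * 226.70 / 50.420 = 112.40 K
T = 293 + 112.40 = 405.40 K

405.40 K


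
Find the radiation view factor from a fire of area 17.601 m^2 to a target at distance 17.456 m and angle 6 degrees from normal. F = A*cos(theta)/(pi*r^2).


cos(6 deg) = 0.99452
pi*r^2 = 957.28
F = 17.601 * 0.99452 / 957.28 = 0.018286

0.018286


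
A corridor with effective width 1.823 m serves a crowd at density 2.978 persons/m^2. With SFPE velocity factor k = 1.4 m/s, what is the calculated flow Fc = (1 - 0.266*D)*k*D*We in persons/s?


1 - 0.266*D = 1 - 0.266*2.978 = 0.20785
Fs = 0.20785 * 1.4 * 2.978 = 0.86658 persons/(s*m)
Fc = 0.86658 * 1.823 = 1.5798 persons/s

1.5798 persons/s


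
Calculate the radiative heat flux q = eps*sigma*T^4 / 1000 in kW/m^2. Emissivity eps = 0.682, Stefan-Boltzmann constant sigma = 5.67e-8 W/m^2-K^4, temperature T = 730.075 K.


T^4 = 2.8410e+11
q = 0.682 * 5.67e-8 * 2.8410e+11 / 1000 = 10.986 kW/m^2

10.986 kW/m^2


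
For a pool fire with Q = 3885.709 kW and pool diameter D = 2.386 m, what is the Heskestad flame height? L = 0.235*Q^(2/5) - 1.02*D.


Q^(2/5) = 27.276
0.235 * Q^(2/5) = 6.4100
1.02 * D = 2.4337
L = 3.9762 m

3.9762 m


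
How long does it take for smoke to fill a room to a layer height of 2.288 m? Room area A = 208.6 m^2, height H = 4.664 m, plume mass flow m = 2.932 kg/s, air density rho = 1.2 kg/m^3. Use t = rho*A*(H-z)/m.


H - z = 2.376 m
t = 1.2 * 208.6 * 2.376 / 2.932 = 202.85 s

202.85 s


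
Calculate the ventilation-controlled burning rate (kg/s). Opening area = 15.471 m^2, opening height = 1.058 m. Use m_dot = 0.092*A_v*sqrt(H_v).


sqrt(H_v) = 1.0286
m_dot = 0.092 * 15.471 * 1.0286 = 1.4640 kg/s

1.4640 kg/s


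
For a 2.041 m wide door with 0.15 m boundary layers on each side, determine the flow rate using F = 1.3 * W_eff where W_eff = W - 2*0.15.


W_eff = 2.041 - 0.30 = 1.741 m
F = 1.3 * 1.741 = 2.2633 persons/s

2.2633 persons/s


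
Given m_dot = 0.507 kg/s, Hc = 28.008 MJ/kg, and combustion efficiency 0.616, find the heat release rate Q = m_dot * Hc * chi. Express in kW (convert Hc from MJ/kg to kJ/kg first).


Hc = 28.008 MJ/kg = 28.008 * 1000 kJ/kg = 28008 kJ/kg
Q = 0.507 kg/s * 28008 kJ/kg * 0.616 = 8747.2 kW

8747.2 kW


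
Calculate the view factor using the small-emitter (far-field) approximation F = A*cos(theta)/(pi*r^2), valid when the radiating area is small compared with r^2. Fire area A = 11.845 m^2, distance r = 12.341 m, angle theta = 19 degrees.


cos(19 deg) = 0.94552
pi*r^2 = 478.47
F = 11.845 * 0.94552 / 478.47 = 0.023407

0.023407


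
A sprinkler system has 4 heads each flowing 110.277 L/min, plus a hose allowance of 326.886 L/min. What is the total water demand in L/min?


Sprinkler demand = 4 * 110.277 = 441.108 L/min
Total = 441.108 + 326.886 = 767.994 L/min

767.994 L/min


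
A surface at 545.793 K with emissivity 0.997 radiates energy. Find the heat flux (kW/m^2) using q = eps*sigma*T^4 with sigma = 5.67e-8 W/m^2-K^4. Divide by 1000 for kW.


T^4 = 8.8738e+10
q = 0.997 * 5.67e-8 * 8.8738e+10 / 1000 = 5.0164 kW/m^2

5.0164 kW/m^2


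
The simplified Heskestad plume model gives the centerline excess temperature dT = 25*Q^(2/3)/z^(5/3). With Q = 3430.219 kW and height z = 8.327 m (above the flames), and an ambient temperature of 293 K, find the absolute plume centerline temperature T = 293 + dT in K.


Q^(2/3) = 227.45
z^(5/3) = 34.210
dT = 25 * 227.45 / 34.210 = 166.22 K
T = 293 + 166.22 = 459.22 K

459.22 K


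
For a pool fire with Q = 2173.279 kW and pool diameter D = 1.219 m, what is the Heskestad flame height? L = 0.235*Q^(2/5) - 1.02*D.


Q^(2/5) = 21.620
0.235 * Q^(2/5) = 5.0806
1.02 * D = 1.2434
L = 3.8372 m

3.8372 m


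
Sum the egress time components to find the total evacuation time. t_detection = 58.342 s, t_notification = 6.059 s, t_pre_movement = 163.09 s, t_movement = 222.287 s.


Total = 58.342 + 6.059 + 163.09 + 222.287 = 449.778 s

449.778 s


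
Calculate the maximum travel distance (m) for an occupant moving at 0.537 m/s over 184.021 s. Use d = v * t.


d = 0.537 * 184.021 = 98.819 m

98.819 m


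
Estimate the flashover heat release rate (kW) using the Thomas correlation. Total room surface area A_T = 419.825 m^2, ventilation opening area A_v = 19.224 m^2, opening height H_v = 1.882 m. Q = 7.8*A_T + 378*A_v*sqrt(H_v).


7.8*A_T = 3274.635
sqrt(H_v) = 1.3719
378*A_v*sqrt(H_v) = 9968.9
Q = 3274.635 + 9968.9 = 13243 kW

13243 kW


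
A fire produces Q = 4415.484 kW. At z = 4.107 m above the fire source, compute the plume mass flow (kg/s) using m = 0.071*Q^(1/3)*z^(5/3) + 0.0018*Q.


Q^(1/3) = 16.406
z^(5/3) = 10.533
First term = 0.071 * 16.406 * 10.533 = 12.269
Second term = 0.0018 * 4415.484 = 7.9479
m = 20.216 kg/s

20.216 kg/s


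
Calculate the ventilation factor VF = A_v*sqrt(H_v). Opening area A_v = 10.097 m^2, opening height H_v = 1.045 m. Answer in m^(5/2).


sqrt(H_v) = 1.0223
VF = 10.097 * 1.0223 = 10.322 m^(5/2)

10.322 m^(5/2)


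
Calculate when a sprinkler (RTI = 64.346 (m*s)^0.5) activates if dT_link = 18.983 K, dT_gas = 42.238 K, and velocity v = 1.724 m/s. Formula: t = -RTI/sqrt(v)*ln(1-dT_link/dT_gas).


dT_link/dT_gas = 0.44943
ln(1 - 0.44943) = -0.59680
t = -64.346 / sqrt(1.724) * -0.59680 = 29.247 s

29.247 s


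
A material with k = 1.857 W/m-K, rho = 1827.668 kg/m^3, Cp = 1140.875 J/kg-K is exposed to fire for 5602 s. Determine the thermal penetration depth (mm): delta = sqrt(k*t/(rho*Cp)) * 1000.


alpha = 1.857 / (1827.668 * 1140.875) = 8.9059e-07 m^2/s
alpha * t = 0.0049891
delta = sqrt(0.0049891) * 1000 = 70.633 mm

70.633 mm


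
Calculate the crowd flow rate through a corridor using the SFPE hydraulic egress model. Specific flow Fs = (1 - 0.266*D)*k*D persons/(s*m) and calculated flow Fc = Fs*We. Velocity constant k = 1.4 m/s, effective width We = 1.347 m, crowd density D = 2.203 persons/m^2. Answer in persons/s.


1 - 0.266*D = 1 - 0.266*2.203 = 0.41400
Fs = 0.41400 * 1.4 * 2.203 = 1.2769 persons/(s*m)
Fc = 1.2769 * 1.347 = 1.7199 persons/s

1.7199 persons/s


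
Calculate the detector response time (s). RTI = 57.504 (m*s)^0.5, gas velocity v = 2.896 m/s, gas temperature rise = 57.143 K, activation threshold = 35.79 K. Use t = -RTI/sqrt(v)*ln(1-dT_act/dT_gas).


dT_act/dT_gas = 0.62632
ln(1 - 0.62632) = -0.98436
t = -57.504 / sqrt(2.896) * -0.98436 = 33.262 s

33.262 s


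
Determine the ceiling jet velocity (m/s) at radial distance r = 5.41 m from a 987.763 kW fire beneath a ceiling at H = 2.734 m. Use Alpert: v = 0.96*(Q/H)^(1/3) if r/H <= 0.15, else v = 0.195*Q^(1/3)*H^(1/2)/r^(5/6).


r/H = 5.41 / 2.734 = 1.9788
r/H > 0.15, so v = 0.195*Q^(1/3)*H^(1/2)/r^(5/6)
Q^(1/3) = 9.9590
H^(1/2) = 1.6535
r^(5/6) = 4.0832
v = 0.195 * 9.9590 * 1.6535 / 4.0832 = 0.78642 m/s

0.78642 m/s


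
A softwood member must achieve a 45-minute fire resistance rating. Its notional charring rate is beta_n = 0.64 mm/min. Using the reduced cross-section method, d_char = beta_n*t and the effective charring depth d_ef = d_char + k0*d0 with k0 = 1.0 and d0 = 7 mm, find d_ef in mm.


d_char = 0.64 * 45 = 28.8 mm
d_ef = 28.8 + 1.0*7 = 35.8 mm

35.8 mm


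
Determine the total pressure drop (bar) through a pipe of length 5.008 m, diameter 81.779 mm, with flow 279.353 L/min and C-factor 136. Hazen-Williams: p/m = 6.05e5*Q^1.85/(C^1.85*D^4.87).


Q^1.85 = 33526
C^1.85 = 8852.1
D^4.87 = 2.0633e+09
p/m = 0.0011105 bar/m
p_total = 0.0011105 * 5.008 = 0.0055615 bar

0.0055615 bar


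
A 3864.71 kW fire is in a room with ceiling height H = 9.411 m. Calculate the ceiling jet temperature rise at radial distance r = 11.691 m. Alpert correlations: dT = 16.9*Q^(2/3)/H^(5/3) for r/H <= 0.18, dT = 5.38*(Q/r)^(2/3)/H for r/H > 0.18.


r/H = 11.691 / 9.411 = 1.2423
r/H > 0.18, so dT = 5.38*(Q/r)^(2/3)/H
Q/r = 330.57
(Q/r)^(2/3) = 47.809
dT = 5.38 * 47.809 / 9.411 = 27.331 K

27.331 K


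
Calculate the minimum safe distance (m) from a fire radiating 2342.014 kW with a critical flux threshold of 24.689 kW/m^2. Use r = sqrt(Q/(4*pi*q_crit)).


4*pi*q_crit = 310.25
Q/(4*pi*q_crit) = 7.5488
r = sqrt(7.5488) = 2.7475 m

2.7475 m


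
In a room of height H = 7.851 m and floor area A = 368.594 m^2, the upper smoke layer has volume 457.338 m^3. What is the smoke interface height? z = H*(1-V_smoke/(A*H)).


V/(A*H) = 0.15804
1 - 0.15804 = 0.84196
z = 7.851 * 0.84196 = 6.6102 m

6.6102 m


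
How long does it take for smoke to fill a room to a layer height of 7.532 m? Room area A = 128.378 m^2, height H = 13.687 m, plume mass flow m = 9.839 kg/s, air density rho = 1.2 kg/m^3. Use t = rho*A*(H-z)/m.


H - z = 6.155 m
t = 1.2 * 128.378 * 6.155 / 9.839 = 96.372 s

96.372 s


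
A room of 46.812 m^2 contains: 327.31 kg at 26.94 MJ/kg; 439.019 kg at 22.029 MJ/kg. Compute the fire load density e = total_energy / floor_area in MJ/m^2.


Total energy = 327.31*26.94 + 439.019*22.029
= 8817.731 + 9671.150
= 18488.88 MJ
e = 18488.88 / 46.812 = 394.96 MJ/m^2

394.96 MJ/m^2


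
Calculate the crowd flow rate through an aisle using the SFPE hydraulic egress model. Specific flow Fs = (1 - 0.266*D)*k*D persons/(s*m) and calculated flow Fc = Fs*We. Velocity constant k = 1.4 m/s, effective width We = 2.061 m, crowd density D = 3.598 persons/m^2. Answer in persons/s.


1 - 0.266*D = 1 - 0.266*3.598 = 0.042932
Fs = 0.042932 * 1.4 * 3.598 = 0.21626 persons/(s*m)
Fc = 0.21626 * 2.061 = 0.44571 persons/s

0.44571 persons/s


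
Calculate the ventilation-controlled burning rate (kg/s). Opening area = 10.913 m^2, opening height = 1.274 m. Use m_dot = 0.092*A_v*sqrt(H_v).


sqrt(H_v) = 1.1287
m_dot = 0.092 * 10.913 * 1.1287 = 1.1332 kg/s

1.1332 kg/s


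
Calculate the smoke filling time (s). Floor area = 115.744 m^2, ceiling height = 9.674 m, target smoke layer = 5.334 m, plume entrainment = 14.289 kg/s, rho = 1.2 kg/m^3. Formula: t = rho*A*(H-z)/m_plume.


H - z = 4.34 m
t = 1.2 * 115.744 * 4.34 / 14.289 = 42.186 s

42.186 s


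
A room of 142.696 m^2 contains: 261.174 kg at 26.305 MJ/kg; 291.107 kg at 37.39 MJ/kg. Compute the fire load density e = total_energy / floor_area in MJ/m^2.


Total energy = 261.174*26.305 + 291.107*37.39
= 6870.182 + 10884.49
= 17754.67 MJ
e = 17754.67 / 142.696 = 124.42 MJ/m^2

124.42 MJ/m^2


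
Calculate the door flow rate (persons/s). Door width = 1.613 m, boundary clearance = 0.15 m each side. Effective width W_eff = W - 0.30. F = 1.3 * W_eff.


W_eff = 1.613 - 0.30 = 1.313 m
F = 1.3 * 1.313 = 1.7069 persons/s

1.7069 persons/s


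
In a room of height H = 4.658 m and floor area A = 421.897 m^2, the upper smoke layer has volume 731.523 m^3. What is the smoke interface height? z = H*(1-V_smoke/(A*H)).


V/(A*H) = 0.37224
1 - 0.37224 = 0.62776
z = 4.658 * 0.62776 = 2.9241 m

2.9241 m


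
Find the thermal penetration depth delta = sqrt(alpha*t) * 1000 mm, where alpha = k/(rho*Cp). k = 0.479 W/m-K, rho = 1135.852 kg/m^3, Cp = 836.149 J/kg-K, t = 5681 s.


alpha = 0.479 / (1135.852 * 836.149) = 5.0435e-07 m^2/s
alpha * t = 0.0028652
delta = sqrt(0.0028652) * 1000 = 53.528 mm

53.528 mm


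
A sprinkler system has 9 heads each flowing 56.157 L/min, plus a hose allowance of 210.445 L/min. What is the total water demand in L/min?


Sprinkler demand = 9 * 56.157 = 505.413 L/min
Total = 505.413 + 210.445 = 715.858 L/min

715.858 L/min


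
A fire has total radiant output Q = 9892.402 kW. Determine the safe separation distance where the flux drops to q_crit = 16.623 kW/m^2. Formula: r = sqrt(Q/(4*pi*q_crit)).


4*pi*q_crit = 208.89
Q/(4*pi*q_crit) = 47.357
r = sqrt(47.357) = 6.8816 m

6.8816 m


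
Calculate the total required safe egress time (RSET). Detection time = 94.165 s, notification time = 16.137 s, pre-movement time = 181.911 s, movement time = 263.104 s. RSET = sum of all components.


Total = 94.165 + 16.137 + 181.911 + 263.104 = 555.317 s

555.317 s


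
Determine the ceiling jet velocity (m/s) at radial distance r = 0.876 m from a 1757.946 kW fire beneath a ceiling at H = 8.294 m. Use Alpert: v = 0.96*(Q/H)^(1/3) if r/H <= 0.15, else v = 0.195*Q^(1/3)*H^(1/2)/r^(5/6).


r/H = 0.876 / 8.294 = 0.10562
r/H <= 0.15, so v = 0.96*(Q/H)^(1/3)
Q/H = 211.95
(Q/H)^(1/3) = 5.9623
v = 0.96 * 5.9623 = 5.7238 m/s

5.7238 m/s


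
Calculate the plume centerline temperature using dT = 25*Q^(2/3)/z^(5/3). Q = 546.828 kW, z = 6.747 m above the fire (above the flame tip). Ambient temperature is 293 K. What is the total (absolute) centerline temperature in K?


Q^(2/3) = 66.870
z^(5/3) = 24.091
dT = 25 * 66.870 / 24.091 = 69.394 K
T = 293 + 69.394 = 362.39 K

362.39 K


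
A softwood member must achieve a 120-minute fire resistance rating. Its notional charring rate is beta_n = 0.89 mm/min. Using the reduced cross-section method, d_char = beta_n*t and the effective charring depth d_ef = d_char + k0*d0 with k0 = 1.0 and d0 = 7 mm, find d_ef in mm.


d_char = 0.89 * 120 = 106.8 mm
d_ef = 106.8 + 1.0*7 = 113.8 mm

113.8 mm


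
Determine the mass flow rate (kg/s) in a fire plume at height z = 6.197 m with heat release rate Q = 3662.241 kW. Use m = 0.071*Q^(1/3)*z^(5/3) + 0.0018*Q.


Q^(1/3) = 15.414
z^(5/3) = 20.908
First term = 0.071 * 15.414 * 20.908 = 22.881
Second term = 0.0018 * 3662.241 = 6.5920
m = 29.473 kg/s

29.473 kg/s


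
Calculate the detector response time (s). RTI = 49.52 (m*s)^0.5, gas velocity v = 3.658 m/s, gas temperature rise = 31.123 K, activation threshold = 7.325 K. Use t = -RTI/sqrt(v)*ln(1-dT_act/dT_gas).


dT_act/dT_gas = 0.23536
ln(1 - 0.23536) = -0.26835
t = -49.52 / sqrt(3.658) * -0.26835 = 6.9479 s

6.9479 s


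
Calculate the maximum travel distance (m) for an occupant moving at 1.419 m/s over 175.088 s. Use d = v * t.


d = 1.419 * 175.088 = 248.45 m

248.45 m


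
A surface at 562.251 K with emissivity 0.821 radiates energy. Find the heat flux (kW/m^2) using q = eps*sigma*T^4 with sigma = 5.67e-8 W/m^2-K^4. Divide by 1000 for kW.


T^4 = 9.9936e+10
q = 0.821 * 5.67e-8 * 9.9936e+10 / 1000 = 4.6521 kW/m^2

4.6521 kW/m^2


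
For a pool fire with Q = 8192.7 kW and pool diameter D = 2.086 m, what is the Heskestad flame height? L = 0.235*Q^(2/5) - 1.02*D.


Q^(2/5) = 36.760
0.235 * Q^(2/5) = 8.6385
1.02 * D = 2.1277
L = 6.5108 m

6.5108 m


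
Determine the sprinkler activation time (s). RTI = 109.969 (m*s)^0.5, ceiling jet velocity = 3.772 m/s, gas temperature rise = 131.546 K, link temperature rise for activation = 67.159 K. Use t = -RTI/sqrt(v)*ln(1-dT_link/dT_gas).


dT_link/dT_gas = 0.51054
ln(1 - 0.51054) = -0.71444
t = -109.969 / sqrt(3.772) * -0.71444 = 40.453 s

40.453 s


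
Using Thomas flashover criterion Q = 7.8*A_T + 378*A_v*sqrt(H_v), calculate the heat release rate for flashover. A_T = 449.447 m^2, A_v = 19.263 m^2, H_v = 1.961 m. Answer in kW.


7.8*A_T = 3505.7
sqrt(H_v) = 1.4004
378*A_v*sqrt(H_v) = 10197
Q = 3505.7 + 10197 = 13702 kW

13702 kW


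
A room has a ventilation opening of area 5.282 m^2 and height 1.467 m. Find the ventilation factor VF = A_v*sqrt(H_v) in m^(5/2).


sqrt(H_v) = 1.2112
VF = 5.282 * 1.2112 = 6.3975 m^(5/2)

6.3975 m^(5/2)


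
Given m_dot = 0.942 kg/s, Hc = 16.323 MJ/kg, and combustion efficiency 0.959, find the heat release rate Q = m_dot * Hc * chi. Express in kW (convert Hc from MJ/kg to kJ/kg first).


Hc = 16.323 MJ/kg = 16.323 * 1000 kJ/kg = 16323 kJ/kg
Q = 0.942 kg/s * 16323 kJ/kg * 0.959 = 14746 kW

14746 kW


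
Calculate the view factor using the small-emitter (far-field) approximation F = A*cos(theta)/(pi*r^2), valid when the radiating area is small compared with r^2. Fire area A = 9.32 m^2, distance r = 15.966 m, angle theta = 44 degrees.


cos(44 deg) = 0.71934
pi*r^2 = 800.83
F = 9.32 * 0.71934 / 800.83 = 0.0083716

0.0083716


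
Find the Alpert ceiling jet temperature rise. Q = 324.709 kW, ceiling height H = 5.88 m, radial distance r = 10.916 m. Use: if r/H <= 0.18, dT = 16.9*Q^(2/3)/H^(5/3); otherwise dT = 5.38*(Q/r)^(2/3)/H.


r/H = 10.916 / 5.88 = 1.8565
r/H > 0.18, so dT = 5.38*(Q/r)^(2/3)/H
Q/r = 29.746
(Q/r)^(2/3) = 9.6004
dT = 5.38 * 9.6004 / 5.88 = 8.7840 K

8.7840 K


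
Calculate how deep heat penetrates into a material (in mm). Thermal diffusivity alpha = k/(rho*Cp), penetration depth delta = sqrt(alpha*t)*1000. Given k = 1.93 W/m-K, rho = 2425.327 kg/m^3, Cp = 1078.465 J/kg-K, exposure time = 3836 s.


alpha = 1.93 / (2425.327 * 1078.465) = 7.3787e-07 m^2/s
alpha * t = 0.0028305
delta = sqrt(0.0028305) * 1000 = 53.202 mm

53.202 mm


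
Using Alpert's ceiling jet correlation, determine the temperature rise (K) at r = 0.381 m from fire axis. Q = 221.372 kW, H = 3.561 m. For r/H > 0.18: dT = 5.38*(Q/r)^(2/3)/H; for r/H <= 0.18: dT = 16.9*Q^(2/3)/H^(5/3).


r/H = 0.381 / 3.561 = 0.10699
r/H <= 0.18, so dT = 16.9*Q^(2/3)/H^(5/3)
Q^(2/3) = 36.594
H^(5/3) = 8.3040
dT = 16.9 * 36.594 / 8.3040 = 74.476 K

74.476 K
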